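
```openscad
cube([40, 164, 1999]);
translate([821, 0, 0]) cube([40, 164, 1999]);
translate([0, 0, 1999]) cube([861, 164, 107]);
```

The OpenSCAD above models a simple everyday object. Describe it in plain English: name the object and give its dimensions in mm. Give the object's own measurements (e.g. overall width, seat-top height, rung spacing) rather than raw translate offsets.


A door frame. The clear opening is 781 mm wide and 1999 mm high. Two 40 mm wide jambs, 164 mm deep, stand either side of the opening from the floor to the top of the opening. A 107 mm thick head sits across the top of both jambs, spanning the full outside width of the frame.


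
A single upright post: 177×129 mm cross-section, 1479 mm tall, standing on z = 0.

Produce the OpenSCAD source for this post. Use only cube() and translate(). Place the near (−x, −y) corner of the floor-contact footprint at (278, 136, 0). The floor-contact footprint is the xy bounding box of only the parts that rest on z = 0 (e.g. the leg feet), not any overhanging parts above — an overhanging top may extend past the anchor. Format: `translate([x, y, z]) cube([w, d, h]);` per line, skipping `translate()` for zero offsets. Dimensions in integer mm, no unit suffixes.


translate([278, 136, 0]) cube([177, 129, 1479]);


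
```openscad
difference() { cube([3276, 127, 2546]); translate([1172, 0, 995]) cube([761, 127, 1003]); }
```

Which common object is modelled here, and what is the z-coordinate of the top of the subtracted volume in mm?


A wall with a window opening. The window head height is 1998 mm.

A wall with a rectangular opening subtracted — a window. Sill at z = 995, opening 1003 mm tall, so the head is at 995 + 1003 = 1998 mm.


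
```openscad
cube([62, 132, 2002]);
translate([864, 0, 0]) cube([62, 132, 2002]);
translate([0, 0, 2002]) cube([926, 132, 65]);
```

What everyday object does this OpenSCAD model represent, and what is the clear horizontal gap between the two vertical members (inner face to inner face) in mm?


A door frame. The clear opening width is 802 mm.

Two 2002 mm tall posts with a header on top — a door frame. The left jamb is 62 mm wide at x = 0; the right jamb starts at x = 864. The clear opening is 864 − 62 = 802 mm.


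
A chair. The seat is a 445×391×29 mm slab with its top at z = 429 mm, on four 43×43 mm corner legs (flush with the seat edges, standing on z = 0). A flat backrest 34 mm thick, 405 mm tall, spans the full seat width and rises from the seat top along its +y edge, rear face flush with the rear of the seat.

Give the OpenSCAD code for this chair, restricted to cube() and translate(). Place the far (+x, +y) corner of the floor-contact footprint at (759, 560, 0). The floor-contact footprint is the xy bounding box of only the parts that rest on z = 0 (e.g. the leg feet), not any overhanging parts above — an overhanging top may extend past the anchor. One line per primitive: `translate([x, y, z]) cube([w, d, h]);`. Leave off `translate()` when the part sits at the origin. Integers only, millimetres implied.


// leg_h = 429 - 29 = 400
translate([314, 169, 400]) cube([445, 391, 29]);
translate([314, 169, 0]) cube([43, 43, 400]);
translate([716, 169, 0]) cube([43, 43, 400]);
translate([314, 517, 0]) cube([43, 43, 400]);
translate([716, 517, 0]) cube([43, 43, 400]);
translate([314, 526, 429]) cube([445, 34, 405]);


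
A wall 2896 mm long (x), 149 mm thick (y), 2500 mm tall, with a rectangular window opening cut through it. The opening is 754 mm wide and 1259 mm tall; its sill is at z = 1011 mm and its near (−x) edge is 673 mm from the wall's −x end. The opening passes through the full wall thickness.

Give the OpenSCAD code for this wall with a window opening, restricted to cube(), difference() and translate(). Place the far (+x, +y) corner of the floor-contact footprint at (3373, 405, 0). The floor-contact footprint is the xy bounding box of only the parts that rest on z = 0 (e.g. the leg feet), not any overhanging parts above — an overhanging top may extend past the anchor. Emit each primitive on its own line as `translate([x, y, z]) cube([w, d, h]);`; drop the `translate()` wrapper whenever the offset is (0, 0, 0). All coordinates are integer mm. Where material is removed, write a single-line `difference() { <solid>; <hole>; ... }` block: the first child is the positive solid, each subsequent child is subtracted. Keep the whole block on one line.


difference() { translate([477, 256, 0]) cube([2896, 149, 2500]); translate([1150, 256, 1011]) cube([754, 149, 1259]); }


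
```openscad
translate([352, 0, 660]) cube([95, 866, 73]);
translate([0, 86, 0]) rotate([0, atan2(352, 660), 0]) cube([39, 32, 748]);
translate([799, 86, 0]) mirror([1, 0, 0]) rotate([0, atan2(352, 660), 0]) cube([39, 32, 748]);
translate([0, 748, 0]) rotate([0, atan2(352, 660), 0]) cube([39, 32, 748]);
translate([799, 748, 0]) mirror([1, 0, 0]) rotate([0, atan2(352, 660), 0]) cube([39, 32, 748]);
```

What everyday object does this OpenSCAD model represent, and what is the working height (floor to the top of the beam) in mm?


A sawhorse. The overall height is 733 mm.

A beam across two mirrored pairs of raked legs — a sawhorse. The beam's underside is at z = 660 (matching the legs' vertical rise in atan2(352, 660)) and the beam is 73 mm tall, so its top is at 660 + 73 = 733 mm. The raked legs top out at the beam's underside, so that is the highest point.


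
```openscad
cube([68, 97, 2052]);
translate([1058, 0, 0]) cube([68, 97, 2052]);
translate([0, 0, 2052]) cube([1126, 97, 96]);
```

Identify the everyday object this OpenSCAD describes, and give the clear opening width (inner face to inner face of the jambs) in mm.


A door frame. The clear opening width is 990 mm.

Two 2052 mm tall posts with a header on top — a door frame. The left jamb is 68 mm wide at x = 0; the right jamb starts at x = 1058. The clear opening is 1058 − 68 = 990 mm.


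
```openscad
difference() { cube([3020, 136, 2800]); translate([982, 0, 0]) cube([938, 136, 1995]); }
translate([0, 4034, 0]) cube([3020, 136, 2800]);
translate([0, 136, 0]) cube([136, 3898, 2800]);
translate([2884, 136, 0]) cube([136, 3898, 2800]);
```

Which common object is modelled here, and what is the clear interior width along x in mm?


A single room. The interior width is 2748 mm.

Four walls enclosing a rectangle with a door in the front wall — a room. Outside width 3020 minus two 136 mm walls gives 2748 mm.


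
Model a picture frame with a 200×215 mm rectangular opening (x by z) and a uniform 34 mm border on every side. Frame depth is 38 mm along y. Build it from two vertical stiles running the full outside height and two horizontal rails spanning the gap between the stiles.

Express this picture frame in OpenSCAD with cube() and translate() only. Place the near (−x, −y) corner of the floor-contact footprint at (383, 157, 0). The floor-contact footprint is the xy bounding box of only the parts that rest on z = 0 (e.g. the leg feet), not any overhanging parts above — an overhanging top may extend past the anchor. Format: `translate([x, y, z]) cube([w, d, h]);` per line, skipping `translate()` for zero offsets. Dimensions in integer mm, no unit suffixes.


translate([383, 157, 0]) cube([34, 38, 283]);
translate([617, 157, 0]) cube([34, 38, 283]);
translate([417, 157, 0]) cube([200, 38, 34]);
translate([417, 157, 249]) cube([200, 38, 34]);


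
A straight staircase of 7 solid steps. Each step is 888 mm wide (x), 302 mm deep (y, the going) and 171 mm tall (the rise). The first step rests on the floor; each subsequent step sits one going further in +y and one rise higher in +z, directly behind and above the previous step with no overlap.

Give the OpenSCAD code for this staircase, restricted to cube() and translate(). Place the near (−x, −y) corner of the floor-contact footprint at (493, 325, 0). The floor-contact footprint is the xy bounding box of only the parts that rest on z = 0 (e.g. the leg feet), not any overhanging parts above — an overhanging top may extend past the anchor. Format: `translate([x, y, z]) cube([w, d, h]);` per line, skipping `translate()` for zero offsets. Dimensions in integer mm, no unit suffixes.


translate([493, 325, 0]) cube([888, 302, 171]);
translate([493, 627, 171]) cube([888, 302, 171]);
translate([493, 929, 342]) cube([888, 302, 171]);
translate([493, 1231, 513]) cube([888, 302, 171]);
translate([493, 1533, 684]) cube([888, 302, 171]);
translate([493, 1835, 855]) cube([888, 302, 171]);
translate([493, 2137, 1026]) cube([888, 302, 171]);


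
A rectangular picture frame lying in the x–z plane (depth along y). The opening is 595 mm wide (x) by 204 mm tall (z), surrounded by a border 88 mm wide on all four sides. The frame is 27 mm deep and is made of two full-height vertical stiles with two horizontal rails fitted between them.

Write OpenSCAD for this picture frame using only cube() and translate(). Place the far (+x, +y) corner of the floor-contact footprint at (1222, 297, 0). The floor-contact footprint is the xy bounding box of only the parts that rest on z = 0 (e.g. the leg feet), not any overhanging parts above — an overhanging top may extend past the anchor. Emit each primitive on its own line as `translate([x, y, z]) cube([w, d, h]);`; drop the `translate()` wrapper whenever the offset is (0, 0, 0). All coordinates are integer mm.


translate([451, 270, 0]) cube([88, 27, 380]);
translate([1134, 270, 0]) cube([88, 27, 380]);
translate([539, 270, 0]) cube([595, 27, 88]);
translate([539, 270, 292]) cube([595, 27, 88]);


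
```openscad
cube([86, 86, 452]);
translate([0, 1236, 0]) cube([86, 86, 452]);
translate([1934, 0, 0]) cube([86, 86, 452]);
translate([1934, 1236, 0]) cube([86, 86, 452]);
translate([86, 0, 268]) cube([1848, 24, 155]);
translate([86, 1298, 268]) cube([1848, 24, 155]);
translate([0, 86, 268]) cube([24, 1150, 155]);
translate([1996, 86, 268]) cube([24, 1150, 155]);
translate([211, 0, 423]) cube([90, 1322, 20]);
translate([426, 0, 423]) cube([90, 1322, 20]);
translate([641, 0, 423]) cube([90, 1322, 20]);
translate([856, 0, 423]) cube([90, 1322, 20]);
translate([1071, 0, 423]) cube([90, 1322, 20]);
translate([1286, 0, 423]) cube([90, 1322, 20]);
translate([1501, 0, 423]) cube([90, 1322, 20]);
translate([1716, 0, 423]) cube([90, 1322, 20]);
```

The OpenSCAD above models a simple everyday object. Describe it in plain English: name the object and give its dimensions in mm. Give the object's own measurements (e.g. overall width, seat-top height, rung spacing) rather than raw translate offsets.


A bed frame 2020 mm long (x) by 1322 mm wide (y). Four 86×86 mm corner posts, 452 mm tall, at the corners of the footprint. Four rails of 24 mm thickness and 155 mm height run between adjacent posts with their undersides at z = 268 mm, their outer faces flush with the outside of the frame (the two x-running rails run between the posts' inner faces; the two y-running rails run between the posts' inner faces). 8 slats, each 90 mm wide (x) and 20 mm thick, lie across the top of the two x-running rails, running the full 1322 mm width of the frame in y; along x they sit between the end posts with a 125 mm gap after the −x posts and between neighbouring slats, leaving 128 mm before the +x posts.


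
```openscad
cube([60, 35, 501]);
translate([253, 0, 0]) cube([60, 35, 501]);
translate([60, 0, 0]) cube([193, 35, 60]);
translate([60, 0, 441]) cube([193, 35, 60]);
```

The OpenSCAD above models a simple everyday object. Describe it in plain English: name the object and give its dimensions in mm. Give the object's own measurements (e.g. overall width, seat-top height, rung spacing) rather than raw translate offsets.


A rectangular picture frame lying in the x–z plane (depth along y). The opening is 193 mm wide (x) by 381 mm tall (z), surrounded by a border 60 mm wide on all four sides. The frame is 35 mm deep and is made of two full-height vertical stiles with two horizontal rails fitted between them.


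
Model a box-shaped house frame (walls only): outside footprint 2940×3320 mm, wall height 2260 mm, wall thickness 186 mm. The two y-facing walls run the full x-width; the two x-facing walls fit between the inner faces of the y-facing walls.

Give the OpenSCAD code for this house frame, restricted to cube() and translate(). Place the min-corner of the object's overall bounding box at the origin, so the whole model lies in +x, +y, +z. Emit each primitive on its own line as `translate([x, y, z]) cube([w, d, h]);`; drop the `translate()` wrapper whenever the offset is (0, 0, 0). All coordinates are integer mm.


cube([2940, 186, 2260]);
translate([0, 3134, 0]) cube([2940, 186, 2260]);
translate([0, 186, 0]) cube([186, 2948, 2260]);
translate([2754, 186, 0]) cube([186, 2948, 2260]);


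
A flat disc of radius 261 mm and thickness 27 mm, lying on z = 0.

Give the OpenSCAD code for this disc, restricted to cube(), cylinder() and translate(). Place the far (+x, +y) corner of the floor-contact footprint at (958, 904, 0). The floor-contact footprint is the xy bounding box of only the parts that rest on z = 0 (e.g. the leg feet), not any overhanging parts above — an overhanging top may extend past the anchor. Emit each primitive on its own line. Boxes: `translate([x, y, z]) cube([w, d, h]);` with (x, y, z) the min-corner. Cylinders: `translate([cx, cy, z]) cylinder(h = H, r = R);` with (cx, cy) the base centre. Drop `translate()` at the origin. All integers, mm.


translate([697, 643, 0]) cylinder(h = 27, r = 261);


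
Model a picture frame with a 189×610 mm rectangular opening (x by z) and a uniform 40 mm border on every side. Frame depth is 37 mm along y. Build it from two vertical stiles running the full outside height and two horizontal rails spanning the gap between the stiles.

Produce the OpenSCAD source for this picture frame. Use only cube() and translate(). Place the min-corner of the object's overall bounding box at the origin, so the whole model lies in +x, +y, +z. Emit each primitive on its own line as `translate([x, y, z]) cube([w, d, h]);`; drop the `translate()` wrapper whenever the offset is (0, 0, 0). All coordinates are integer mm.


cube([40, 37, 690]);
translate([229, 0, 0]) cube([40, 37, 690]);
translate([40, 0, 0]) cube([189, 37, 40]);
translate([40, 0, 650]) cube([189, 37, 40]);


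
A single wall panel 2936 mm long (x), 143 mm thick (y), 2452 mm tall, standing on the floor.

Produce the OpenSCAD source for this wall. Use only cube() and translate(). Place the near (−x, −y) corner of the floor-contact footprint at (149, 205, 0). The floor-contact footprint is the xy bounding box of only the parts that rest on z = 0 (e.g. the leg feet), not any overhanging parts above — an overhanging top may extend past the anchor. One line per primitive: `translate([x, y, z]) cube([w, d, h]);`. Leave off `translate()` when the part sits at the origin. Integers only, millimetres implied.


translate([149, 205, 0]) cube([2936, 143, 2452]);


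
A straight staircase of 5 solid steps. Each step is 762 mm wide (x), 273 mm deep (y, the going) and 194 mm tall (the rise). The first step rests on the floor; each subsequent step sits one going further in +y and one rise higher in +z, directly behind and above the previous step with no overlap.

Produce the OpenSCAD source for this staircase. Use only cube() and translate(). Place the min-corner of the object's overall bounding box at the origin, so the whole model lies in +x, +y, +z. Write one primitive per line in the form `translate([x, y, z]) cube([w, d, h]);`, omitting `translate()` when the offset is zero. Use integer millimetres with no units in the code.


cube([762, 273, 194]);
translate([0, 273, 194]) cube([762, 273, 194]);
translate([0, 546, 388]) cube([762, 273, 194]);
translate([0, 819, 582]) cube([762, 273, 194]);
translate([0, 1092, 776]) cube([762, 273, 194]);


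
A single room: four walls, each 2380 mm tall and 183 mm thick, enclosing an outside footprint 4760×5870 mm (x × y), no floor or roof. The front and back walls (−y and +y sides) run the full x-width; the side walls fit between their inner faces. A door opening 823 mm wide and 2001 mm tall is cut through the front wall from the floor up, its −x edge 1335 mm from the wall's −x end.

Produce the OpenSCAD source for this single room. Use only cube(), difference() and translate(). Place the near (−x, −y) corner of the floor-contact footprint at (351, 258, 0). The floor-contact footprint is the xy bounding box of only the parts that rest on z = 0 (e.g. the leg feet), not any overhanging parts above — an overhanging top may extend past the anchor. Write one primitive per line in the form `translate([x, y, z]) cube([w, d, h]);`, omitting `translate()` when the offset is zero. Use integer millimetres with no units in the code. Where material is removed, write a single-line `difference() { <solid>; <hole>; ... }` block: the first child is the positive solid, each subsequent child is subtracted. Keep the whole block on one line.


difference() { translate([351, 258, 0]) cube([4760, 183, 2380]); translate([1686, 258, 0]) cube([823, 183, 2001]); }
translate([351, 5945, 0]) cube([4760, 183, 2380]);
translate([351, 441, 0]) cube([183, 5504, 2380]);
translate([4928, 441, 0]) cube([183, 5504, 2380]);


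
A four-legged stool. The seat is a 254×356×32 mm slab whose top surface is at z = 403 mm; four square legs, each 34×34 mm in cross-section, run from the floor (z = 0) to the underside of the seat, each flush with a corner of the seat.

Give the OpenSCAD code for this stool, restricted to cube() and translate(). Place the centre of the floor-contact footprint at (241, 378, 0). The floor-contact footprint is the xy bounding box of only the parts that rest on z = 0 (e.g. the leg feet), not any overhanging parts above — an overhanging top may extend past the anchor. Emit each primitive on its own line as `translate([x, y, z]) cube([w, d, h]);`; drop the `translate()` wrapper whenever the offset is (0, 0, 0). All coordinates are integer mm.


translate([114, 200, 371]) cube([254, 356, 32]);
translate([114, 200, 0]) cube([34, 34, 371]);
translate([334, 200, 0]) cube([34, 34, 371]);
translate([114, 522, 0]) cube([34, 34, 371]);
translate([334, 522, 0]) cube([34, 34, 371]);


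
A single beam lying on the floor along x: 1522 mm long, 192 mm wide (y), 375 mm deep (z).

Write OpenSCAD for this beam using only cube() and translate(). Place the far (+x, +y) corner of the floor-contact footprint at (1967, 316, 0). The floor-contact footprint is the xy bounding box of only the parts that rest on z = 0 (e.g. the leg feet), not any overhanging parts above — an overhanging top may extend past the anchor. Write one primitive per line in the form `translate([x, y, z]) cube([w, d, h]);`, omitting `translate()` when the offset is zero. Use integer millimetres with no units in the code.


translate([445, 124, 0]) cube([1522, 192, 375]);


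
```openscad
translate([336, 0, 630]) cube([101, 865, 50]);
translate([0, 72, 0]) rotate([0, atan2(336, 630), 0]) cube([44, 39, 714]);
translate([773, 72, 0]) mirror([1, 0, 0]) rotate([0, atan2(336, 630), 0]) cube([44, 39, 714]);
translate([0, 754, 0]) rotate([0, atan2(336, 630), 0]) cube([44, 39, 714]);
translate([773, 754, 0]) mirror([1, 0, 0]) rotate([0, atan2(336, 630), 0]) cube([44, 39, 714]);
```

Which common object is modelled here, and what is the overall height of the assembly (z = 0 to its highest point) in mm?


A sawhorse. The overall height is 680 mm.

A beam across two mirrored pairs of raked legs — a sawhorse. The beam's underside is at z = 630 (matching the legs' vertical rise in atan2(336, 630)) and the beam is 50 mm tall, so its top is at 630 + 50 = 680 mm. The raked legs top out at the beam's underside, so that is the highest point.


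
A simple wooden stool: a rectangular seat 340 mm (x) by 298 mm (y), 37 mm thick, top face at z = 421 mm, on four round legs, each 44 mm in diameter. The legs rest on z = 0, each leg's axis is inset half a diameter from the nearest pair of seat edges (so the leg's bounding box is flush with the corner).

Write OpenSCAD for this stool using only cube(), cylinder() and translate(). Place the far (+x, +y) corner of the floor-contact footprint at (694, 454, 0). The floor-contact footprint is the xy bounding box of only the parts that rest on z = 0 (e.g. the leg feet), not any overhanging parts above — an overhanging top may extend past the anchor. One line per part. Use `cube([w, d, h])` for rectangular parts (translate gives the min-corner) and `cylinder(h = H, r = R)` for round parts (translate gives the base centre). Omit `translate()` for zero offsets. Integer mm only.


translate([354, 156, 384]) cube([340, 298, 37]);
translate([376, 178, 0]) cylinder(h = 384, r = 22);
translate([672, 178, 0]) cylinder(h = 384, r = 22);
translate([376, 432, 0]) cylinder(h = 384, r = 22);
translate([672, 432, 0]) cylinder(h = 384, r = 22);


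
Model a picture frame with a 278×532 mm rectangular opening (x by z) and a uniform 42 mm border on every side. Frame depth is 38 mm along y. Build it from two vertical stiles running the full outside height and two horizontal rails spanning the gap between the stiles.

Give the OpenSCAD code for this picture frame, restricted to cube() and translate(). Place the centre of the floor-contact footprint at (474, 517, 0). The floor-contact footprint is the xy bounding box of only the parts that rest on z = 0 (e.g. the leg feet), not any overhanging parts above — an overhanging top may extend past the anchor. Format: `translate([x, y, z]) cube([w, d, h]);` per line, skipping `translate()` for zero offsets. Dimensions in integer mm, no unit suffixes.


translate([293, 498, 0]) cube([42, 38, 616]);
translate([613, 498, 0]) cube([42, 38, 616]);
translate([335, 498, 0]) cube([278, 38, 42]);
translate([335, 498, 574]) cube([278, 38, 42]);


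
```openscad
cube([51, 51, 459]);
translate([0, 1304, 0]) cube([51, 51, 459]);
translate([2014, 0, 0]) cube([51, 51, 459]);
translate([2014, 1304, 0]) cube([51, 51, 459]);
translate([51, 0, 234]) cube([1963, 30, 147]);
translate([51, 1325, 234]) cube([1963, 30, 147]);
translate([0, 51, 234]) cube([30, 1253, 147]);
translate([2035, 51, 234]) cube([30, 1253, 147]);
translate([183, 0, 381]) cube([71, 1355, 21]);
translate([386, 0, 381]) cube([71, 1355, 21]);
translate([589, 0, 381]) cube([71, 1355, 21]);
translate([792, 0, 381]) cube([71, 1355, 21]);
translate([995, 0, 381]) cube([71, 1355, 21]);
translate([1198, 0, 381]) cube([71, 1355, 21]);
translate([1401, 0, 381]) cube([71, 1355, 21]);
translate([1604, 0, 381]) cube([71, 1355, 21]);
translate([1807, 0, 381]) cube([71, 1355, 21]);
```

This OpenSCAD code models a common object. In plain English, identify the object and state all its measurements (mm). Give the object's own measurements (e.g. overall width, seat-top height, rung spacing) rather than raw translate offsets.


A bed frame 2065 mm long (x) by 1355 mm wide (y). Four 51×51 mm corner posts, 459 mm tall, at the corners of the footprint. Four rails of 30 mm thickness and 147 mm height run between adjacent posts with their undersides at z = 234 mm, their outer faces flush with the outside of the frame (the two x-running rails run between the posts' inner faces; the two y-running rails run between the posts' inner faces). 9 slats, each 71 mm wide (x) and 21 mm thick, lie across the top of the two x-running rails, running the full 1355 mm width of the frame in y; along x they sit between the end posts with a 132 mm gap after the −x posts and between neighbouring slats, leaving 136 mm before the +x posts.


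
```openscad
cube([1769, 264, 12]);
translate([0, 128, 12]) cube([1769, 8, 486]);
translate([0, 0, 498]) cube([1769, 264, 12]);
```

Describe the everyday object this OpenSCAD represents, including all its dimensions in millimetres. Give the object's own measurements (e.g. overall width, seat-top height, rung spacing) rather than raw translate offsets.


An I-beam lying along x, 1769 mm long. Overall section height 510 mm. Two flanges 264 mm wide (y) and 12 mm thick, one on the floor and one at the top; a web 8 mm thick runs between them, centred on the flange width.


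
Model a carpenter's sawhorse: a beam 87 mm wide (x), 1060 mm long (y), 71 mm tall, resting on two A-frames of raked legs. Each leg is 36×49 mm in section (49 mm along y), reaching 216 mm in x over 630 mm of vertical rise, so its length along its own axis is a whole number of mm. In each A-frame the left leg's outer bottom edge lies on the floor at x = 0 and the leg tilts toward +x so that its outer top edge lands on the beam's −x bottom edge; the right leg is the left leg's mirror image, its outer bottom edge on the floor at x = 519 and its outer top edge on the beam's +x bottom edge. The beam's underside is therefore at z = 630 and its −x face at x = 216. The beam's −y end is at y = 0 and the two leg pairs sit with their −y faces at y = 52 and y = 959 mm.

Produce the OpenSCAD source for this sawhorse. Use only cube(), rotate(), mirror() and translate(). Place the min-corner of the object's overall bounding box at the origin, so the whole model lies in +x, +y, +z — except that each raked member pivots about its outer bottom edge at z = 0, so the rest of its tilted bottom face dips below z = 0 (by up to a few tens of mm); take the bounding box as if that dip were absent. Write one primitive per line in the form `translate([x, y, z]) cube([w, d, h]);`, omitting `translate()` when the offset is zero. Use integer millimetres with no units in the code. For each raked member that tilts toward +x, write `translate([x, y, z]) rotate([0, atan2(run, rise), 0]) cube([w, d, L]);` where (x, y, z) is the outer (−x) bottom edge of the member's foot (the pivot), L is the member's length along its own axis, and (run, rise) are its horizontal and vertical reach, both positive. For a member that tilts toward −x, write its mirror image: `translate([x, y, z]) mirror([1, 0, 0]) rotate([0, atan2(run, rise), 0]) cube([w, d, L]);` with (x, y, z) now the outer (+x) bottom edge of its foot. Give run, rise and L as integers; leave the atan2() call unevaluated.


translate([216, 0, 630]) cube([87, 1060, 71]);
translate([0, 52, 0]) rotate([0, atan2(216, 630), 0]) cube([36, 49, 666]);
translate([519, 52, 0]) mirror([1, 0, 0]) rotate([0, atan2(216, 630), 0]) cube([36, 49, 666]);
translate([0, 959, 0]) rotate([0, atan2(216, 630), 0]) cube([36, 49, 666]);
translate([519, 959, 0]) mirror([1, 0, 0]) rotate([0, atan2(216, 630), 0]) cube([36, 49, 666]);


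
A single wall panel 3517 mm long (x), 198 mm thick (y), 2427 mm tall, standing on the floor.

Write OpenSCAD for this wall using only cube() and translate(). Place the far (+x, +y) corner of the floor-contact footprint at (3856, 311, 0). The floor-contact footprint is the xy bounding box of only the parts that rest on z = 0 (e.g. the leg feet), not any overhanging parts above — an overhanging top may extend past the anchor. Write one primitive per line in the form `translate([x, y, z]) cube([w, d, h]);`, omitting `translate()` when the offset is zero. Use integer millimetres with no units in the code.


translate([339, 113, 0]) cube([3517, 198, 2427]);


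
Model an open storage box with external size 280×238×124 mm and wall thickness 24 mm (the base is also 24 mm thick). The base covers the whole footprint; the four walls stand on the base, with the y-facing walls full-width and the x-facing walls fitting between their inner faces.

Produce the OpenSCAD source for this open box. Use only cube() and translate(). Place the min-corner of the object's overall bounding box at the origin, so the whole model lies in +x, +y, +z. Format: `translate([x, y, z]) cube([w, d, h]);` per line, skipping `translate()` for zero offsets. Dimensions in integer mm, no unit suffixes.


cube([280, 238, 24]);
translate([0, 0, 24]) cube([280, 24, 100]);
translate([0, 214, 24]) cube([280, 24, 100]);
translate([0, 24, 24]) cube([24, 190, 100]);
translate([256, 24, 24]) cube([24, 190, 100]);


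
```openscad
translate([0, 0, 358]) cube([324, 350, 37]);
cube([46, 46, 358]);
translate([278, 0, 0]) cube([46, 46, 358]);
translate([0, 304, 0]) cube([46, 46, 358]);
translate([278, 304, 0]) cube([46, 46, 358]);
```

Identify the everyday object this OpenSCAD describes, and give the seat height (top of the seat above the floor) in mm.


A stool. The seat height is 395 mm.

A 324×350×37 slab at z = 358 on four corner posts — a stool. The seat top is 358 + 37 = 395 mm.


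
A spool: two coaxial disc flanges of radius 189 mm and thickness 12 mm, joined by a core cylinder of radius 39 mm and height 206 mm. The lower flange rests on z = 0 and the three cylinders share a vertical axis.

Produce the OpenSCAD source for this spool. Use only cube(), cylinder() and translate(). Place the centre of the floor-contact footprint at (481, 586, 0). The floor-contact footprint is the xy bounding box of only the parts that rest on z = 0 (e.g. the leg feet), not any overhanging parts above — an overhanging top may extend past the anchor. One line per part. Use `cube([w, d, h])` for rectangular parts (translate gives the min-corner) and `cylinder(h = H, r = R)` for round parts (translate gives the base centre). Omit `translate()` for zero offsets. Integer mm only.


translate([481, 586, 0]) cylinder(h = 12, r = 189);
translate([481, 586, 12]) cylinder(h = 206, r = 39);
translate([481, 586, 218]) cylinder(h = 12, r = 189);


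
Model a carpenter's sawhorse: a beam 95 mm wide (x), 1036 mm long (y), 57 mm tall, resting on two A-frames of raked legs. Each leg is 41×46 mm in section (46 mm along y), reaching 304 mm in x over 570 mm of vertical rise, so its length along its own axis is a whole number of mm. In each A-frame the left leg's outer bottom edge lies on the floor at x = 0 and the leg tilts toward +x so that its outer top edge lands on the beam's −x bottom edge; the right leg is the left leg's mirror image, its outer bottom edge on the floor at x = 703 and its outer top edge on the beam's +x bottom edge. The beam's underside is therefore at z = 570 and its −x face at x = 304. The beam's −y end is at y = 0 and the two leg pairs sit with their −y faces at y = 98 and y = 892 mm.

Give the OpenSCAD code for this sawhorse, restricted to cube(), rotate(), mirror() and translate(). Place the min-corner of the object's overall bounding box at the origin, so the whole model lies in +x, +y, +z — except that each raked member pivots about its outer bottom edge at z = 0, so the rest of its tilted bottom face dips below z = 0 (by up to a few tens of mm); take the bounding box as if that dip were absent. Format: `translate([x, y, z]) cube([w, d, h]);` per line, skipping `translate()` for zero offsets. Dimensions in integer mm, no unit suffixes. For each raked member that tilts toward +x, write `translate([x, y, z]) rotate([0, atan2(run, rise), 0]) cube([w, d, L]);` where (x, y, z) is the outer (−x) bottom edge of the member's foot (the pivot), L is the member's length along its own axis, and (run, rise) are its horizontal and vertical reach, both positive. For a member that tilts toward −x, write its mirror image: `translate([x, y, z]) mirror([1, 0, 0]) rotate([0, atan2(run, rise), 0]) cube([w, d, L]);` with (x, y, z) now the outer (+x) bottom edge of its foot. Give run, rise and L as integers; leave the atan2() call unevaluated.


translate([304, 0, 570]) cube([95, 1036, 57]);
translate([0, 98, 0]) rotate([0, atan2(304, 570), 0]) cube([41, 46, 646]);
translate([703, 98, 0]) mirror([1, 0, 0]) rotate([0, atan2(304, 570), 0]) cube([41, 46, 646]);
translate([0, 892, 0]) rotate([0, atan2(304, 570), 0]) cube([41, 46, 646]);
translate([703, 892, 0]) mirror([1, 0, 0]) rotate([0, atan2(304, 570), 0]) cube([41, 46, 646]);


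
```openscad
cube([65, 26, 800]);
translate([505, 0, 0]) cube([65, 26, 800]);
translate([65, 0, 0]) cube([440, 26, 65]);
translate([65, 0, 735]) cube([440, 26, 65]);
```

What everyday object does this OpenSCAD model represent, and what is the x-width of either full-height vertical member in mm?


A picture frame. The border width is 65 mm.

Four thin pieces enclosing a rectangular opening — a picture frame. The two full-height stiles are 800 mm tall; the top rail sits at z = 735 and is 65 mm tall, so the border above the opening is 800 − 735 = 65 mm, matching the stile x-width.


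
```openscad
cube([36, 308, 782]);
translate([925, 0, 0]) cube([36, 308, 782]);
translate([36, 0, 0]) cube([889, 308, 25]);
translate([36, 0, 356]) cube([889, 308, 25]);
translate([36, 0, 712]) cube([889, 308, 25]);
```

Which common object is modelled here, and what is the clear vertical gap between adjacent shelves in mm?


A bookshelf. The clear shelf gap is 331 mm.

Two tall side panels with 3 horizontal boards between them — a bookshelf. The first two shelf undersides are at z = 0 and z = 356; with shelf thickness 25, the clear gap is 356 − 0 − 25 = 331 mm.


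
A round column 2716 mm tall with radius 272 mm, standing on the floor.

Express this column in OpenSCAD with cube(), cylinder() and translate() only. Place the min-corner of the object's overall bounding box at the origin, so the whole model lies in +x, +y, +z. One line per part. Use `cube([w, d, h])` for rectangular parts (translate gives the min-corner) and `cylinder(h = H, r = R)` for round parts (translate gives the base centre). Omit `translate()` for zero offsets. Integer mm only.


translate([272, 272, 0]) cylinder(h = 2716, r = 272);


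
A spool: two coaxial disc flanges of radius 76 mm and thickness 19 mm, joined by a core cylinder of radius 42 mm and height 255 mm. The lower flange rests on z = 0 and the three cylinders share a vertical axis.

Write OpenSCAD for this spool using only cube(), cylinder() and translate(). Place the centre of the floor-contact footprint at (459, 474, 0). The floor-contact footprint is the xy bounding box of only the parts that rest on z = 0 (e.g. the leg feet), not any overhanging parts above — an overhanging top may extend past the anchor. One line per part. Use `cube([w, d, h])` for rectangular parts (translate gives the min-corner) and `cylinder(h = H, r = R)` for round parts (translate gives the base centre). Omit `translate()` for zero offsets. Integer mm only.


translate([459, 474, 0]) cylinder(h = 19, r = 76);
translate([459, 474, 19]) cylinder(h = 255, r = 42);
translate([459, 474, 274]) cylinder(h = 19, r = 76);


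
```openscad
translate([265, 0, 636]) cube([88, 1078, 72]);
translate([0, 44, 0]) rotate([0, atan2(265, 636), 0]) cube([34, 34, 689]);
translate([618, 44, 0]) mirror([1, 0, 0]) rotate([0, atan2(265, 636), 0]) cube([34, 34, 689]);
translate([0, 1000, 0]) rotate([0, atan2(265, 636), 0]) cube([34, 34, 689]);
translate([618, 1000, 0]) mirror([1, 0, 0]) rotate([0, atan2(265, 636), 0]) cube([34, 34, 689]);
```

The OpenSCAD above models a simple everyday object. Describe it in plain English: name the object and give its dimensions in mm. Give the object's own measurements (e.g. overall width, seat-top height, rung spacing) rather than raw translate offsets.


A sawhorse. A 88×1078×72 mm beam (x, y, z) sits on two A-frame leg pairs. Each pair is two raked legs of 34×34 mm section (34 mm along y) splaying symmetrically in x. Each leg rises 636 mm vertically over 265 mm of horizontal reach and is 689 mm long along its own axis. Every leg's outer bottom edge rests on the floor and its outer top edge meets a bottom edge of the beam — the left legs (tilting toward +x) meet the beam's −x bottom edge, the right legs (their mirror images, tilting toward −x) meet its +x bottom edge — so the leg tops tuck under the beam, the beam's underside is 636 mm above the floor, and the feet are 618 mm apart outside-to-outside with the beam centred between them. The two leg pairs are set in 44 mm from either end of the beam.


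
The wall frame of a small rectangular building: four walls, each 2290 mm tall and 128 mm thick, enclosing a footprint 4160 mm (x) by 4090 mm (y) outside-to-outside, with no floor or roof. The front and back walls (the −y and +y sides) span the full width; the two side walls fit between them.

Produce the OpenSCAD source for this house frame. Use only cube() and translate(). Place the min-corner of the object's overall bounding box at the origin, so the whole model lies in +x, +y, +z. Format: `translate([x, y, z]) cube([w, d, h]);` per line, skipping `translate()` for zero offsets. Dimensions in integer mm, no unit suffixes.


cube([4160, 128, 2290]);
translate([0, 3962, 0]) cube([4160, 128, 2290]);
translate([0, 128, 0]) cube([128, 3834, 2290]);
translate([4032, 128, 0]) cube([128, 3834, 2290]);


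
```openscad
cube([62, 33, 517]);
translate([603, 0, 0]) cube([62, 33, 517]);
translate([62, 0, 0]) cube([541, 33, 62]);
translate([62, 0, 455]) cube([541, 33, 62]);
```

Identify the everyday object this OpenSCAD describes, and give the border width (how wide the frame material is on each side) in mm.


A picture frame. The border width is 62 mm.

Four thin pieces enclosing a rectangular opening — a picture frame. The two full-height stiles are 517 mm tall; the top rail sits at z = 455 and is 62 mm tall, so the border above the opening is 517 − 455 = 62 mm, matching the stile x-width.


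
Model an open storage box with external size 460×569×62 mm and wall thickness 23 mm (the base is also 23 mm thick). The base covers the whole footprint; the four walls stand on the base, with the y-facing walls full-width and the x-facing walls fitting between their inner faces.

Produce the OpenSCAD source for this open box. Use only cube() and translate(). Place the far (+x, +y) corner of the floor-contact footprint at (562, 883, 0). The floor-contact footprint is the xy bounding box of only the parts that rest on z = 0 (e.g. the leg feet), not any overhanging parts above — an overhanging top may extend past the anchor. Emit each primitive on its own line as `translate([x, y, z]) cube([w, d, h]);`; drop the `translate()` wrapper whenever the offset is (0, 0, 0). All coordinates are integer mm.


translate([102, 314, 0]) cube([460, 569, 23]);
translate([102, 314, 23]) cube([460, 23, 39]);
translate([102, 860, 23]) cube([460, 23, 39]);
translate([102, 337, 23]) cube([23, 523, 39]);
translate([539, 337, 23]) cube([23, 523, 39]);


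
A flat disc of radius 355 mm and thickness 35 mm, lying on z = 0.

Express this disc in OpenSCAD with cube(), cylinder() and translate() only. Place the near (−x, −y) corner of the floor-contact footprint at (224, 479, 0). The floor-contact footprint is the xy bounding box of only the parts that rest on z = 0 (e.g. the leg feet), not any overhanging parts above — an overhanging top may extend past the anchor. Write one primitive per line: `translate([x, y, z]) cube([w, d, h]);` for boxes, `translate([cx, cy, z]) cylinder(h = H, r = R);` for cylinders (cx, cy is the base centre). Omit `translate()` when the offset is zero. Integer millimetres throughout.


translate([579, 834, 0]) cylinder(h = 35, r = 355);


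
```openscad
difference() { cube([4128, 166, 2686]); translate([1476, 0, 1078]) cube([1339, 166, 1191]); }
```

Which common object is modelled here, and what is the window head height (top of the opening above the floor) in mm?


A wall with a window opening. The window head height is 2269 mm.

A wall with a rectangular opening subtracted — a window. Sill at z = 1078, opening 1191 mm tall, so the head is at 1078 + 1191 = 2269 mm.


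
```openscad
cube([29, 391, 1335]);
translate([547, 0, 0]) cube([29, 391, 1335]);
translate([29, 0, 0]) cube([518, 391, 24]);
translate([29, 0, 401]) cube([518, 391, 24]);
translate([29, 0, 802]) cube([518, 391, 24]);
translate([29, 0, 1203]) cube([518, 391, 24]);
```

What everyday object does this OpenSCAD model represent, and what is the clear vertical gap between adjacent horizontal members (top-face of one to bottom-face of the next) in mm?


A bookshelf. The clear shelf gap is 377 mm.

Two tall side panels with 4 horizontal boards between them — a bookshelf. The first two shelf undersides are at z = 0 and z = 401; with shelf thickness 24, the clear gap is 401 − 0 − 24 = 377 mm.
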